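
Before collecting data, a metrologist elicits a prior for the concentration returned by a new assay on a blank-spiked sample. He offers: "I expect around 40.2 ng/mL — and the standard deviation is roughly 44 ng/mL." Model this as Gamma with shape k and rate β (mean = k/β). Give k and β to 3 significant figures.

For Gamma(k, rate β): mean = k/β, variance = k/β², so CV = 1/√k.
CV = SD/mean = 44/40.2 = 1.095, hence k = 1/CV² = 0.835.
Then β = k/mean = 0.835/40.2 = 0.0208.

k ≈ 0.835, β ≈ 0.0208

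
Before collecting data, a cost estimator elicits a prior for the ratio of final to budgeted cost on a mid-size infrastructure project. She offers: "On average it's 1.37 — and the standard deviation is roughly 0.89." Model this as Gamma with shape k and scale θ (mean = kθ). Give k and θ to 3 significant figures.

For Gamma(k, scale θ): mean = kθ, variance = kθ², so CV = 1/√k.
CV = SD/mean = 0.89/1.37 = 0.6496, hence k = 1/CV² = 2.37.
Then θ = mean/k = 1.37/2.37 = 0.578.

k ≈ 2.37, θ ≈ 0.578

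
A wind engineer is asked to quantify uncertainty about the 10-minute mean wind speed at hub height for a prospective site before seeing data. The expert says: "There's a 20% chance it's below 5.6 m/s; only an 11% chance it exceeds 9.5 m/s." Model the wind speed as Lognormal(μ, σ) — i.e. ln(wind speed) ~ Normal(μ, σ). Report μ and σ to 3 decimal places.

μ ≈ 1.938, σ ≈ 0.256

If T ~ Lognormal(μ,σ) then ln T ~ Normal(μ,σ), so the p-quantile of ln T is μ + z_p·σ.
ln(5.6) = 1.723 and ln(9.5) = 2.251; z_{0.2} = -0.8416, z_{0.89} = 1.227.
σ = (2.251 − 1.723)/(1.227 − (-0.8416)) = 0.256.
μ = 1.723 − (-0.8416)·0.256 = 1.938.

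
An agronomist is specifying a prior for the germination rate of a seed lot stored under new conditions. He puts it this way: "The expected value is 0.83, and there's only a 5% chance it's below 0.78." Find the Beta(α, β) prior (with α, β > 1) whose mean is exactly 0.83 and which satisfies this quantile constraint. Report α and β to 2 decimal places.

α ≈ 137.73, β ≈ 28.21

With mean 0.83 fixed, write α = 0.83s, β = 0.17s where s = α+β.
Need P(θ < 0.78) = 0.05 under Beta(0.83s, 0.17s). Normal approximation: (q−m)/√(m(1−m)/s) ≈ z_{0.05} = -1.64, so s ≈ 0.83·0.17·(-1.64)²/(0.78−0.83)² = 152.7.
At s = 152.7: P(θ<0.78) ≈ 0.057. Adjusting to match 0.05 gives s ≈ 165.95.
So α = 0.83·165.95 ≈ 137.73, β = 0.17·165.95 ≈ 28.21.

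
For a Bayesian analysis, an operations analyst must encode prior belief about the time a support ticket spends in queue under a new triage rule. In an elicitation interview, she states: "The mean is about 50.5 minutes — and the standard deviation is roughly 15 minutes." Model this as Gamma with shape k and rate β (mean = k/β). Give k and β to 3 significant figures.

k ≈ 11.3, β ≈ 0.224

For Gamma(k, rate β): mean = k/β, variance = k/β², so CV = 1/√k.
CV = SD/mean = 15/50.5 = 0.297, hence k = 1/CV² = 11.3.
Then β = k/mean = 11.3/50.5 = 0.224.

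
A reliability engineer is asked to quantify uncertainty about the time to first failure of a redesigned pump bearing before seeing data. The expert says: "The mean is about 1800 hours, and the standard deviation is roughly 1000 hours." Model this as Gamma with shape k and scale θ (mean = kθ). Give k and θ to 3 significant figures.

k ≈ 3.24, θ ≈ 556

For Gamma(k, scale θ): mean = kθ, variance = kθ², so CV = 1/√k.
CV = SD/mean = 1000/1800 = 0.5556, hence k = 1/CV² = 3.24.
Then θ = mean/k = 1800/3.24 = 556.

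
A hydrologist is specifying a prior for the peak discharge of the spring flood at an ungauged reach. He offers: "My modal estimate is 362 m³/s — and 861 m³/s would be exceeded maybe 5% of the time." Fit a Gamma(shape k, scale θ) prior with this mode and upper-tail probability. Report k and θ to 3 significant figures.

Gamma(k,θ) with k>1 has mode (k−1)θ, so θ = 362/(k−1).
Need P(X < 861) = 0.95 with θ tied to k this way. Start at k = 2, θ = 362: P(X<861) ≈ 0.687.
Too low — raise k to concentrate. Iterating converges to k ≈ 4.64.
Then θ = 362/(4.64−1) ≈ 99.5.

k ≈ 4.64, θ ≈ 99.5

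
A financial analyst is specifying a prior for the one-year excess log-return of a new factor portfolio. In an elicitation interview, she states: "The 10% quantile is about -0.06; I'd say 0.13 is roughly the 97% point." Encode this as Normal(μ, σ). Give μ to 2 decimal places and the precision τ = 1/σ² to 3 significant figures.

μ = 0.02, τ = 277

The p-quantile of Normal(μ,σ) is μ + z_p·σ, with z_{0.1} = -1.282 and z_{0.97} = 1.881.
Eliminate σ: μ = (z₂·x₁ − z₁·x₂)/(z₂ − z₁) = (1.881·-0.06 − (-1.282)·0.13)/3.162 = 0.02.
Then σ = (x₂ − x₁)/(z₂ − z₁) = (0.13 − -0.06)/3.162 = 0.06.
Precision τ = 1/σ² = 1/0.06008² = 277.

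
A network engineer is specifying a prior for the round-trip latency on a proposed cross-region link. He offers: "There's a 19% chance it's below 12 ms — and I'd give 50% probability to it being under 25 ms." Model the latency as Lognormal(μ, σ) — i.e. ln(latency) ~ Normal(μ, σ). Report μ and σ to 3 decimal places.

μ ≈ 3.219, σ ≈ 0.836

If T ~ Lognormal(μ,σ) then ln T ~ Normal(μ,σ), so the p-quantile of ln T is μ + z_p·σ.
ln(12) = 2.485 and ln(25) = 3.219; z_{0.19} = -0.8779, z_{0.5} = 0.
σ = (3.219 − 2.485)/(0 − (-0.8779)) = 0.836.
μ = 2.485 − (-0.8779)·0.836 = 3.219.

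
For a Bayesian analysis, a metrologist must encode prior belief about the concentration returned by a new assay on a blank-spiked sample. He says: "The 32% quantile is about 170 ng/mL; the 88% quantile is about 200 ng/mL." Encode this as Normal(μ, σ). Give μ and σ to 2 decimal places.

The p-quantile of Normal(μ,σ) is μ + z_p·σ, with z_{0.32} = -0.4677 and z_{0.88} = 1.175.
Eliminate σ: μ = (z₂·x₁ − z₁·x₂)/(z₂ − z₁) = (1.175·170 − (-0.4677)·200)/1.643 = 178.54.
Then σ = (x₂ − x₁)/(z₂ − z₁) = (200 − 170)/1.643 = 18.26.

μ = 178.54, σ = 18.26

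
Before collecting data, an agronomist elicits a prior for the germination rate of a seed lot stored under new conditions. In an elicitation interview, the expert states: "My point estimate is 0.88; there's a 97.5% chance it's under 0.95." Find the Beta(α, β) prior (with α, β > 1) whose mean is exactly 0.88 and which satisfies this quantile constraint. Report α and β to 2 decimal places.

With mean 0.88 fixed, write α = 0.88s, β = 0.12s where s = α+β.
Need P(θ < 0.95) = 0.975 under Beta(0.88s, 0.12s). Normal approximation: (q−m)/√(m(1−m)/s) ≈ z_{0.975} = 1.96, so s ≈ 0.88·0.12·(1.96)²/(0.95−0.88)² = 82.8.
At s = 82.8: P(θ<0.95) ≈ 0.992. Adjusting to match 0.975 gives s ≈ 57.22.
So α = 0.88·57.22 ≈ 50.35, β = 0.12·57.22 ≈ 6.87.

α ≈ 50.35, β ≈ 6.87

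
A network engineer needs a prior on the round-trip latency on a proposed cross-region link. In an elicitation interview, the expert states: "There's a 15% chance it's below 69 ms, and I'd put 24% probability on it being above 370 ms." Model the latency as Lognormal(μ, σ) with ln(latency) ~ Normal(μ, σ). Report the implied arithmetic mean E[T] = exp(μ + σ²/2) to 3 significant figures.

E[T] ≈ 298 ms

If T ~ Lognormal(μ,σ) then ln T ~ Normal(μ,σ), so the p-quantile of ln T is μ + z_p·σ.
ln(69) = 4.234 and ln(370) = 5.914; z_{0.15} = -1.036, z_{0.76} = 0.7063.
σ = (5.914 − 4.234)/(0.7063 − (-1.036)) = 0.964.
μ = 4.234 − (-1.036)·0.964 = 5.233.
E[T] = exp(μ + σ²/2) = exp(5.233 + 0.4643) = 298 ms.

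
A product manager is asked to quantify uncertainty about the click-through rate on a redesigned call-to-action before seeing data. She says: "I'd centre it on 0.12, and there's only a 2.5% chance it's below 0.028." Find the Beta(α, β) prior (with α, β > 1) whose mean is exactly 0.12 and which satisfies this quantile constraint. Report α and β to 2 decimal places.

α ≈ 3.16, β ≈ 23.16

With mean 0.12 fixed, write α = 0.12s, β = 0.88s where s = α+β.
Need P(θ < 0.028) = 0.025 under Beta(0.12s, 0.88s). Normal approximation: (q−m)/√(m(1−m)/s) ≈ z_{0.025} = -1.96, so s ≈ 0.12·0.88·(-1.96)²/(0.028−0.12)² = 47.9.
At s = 47.9: P(θ<0.028) ≈ 0.003. Adjusting to match 0.025 gives s ≈ 26.31.
So α = 0.12·26.31 ≈ 3.16, β = 0.88·26.31 ≈ 23.16.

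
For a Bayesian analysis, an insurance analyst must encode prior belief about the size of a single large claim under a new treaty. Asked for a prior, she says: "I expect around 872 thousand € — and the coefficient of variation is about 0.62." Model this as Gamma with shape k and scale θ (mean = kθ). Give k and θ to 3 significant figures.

For Gamma(k, scale θ): mean = kθ, variance = kθ², so CV = 1/√k.
CV = 0.62, hence k = 1/CV² = 2.6.
Then θ = mean/k = 872/2.6 = 335.

k ≈ 2.6, θ ≈ 335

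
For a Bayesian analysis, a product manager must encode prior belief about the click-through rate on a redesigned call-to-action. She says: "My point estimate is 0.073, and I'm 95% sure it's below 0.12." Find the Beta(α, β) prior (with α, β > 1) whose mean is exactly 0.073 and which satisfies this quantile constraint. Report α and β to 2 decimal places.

With mean 0.073 fixed, write α = 0.073s, β = 0.927s where s = α+β.
Need P(θ < 0.12) = 0.95 under Beta(0.073s, 0.927s). Normal approximation: (q−m)/√(m(1−m)/s) ≈ z_{0.95} = 1.64, so s ≈ 0.073·0.927·(1.64)²/(0.12−0.073)² = 82.9.
At s = 82.9: P(θ<0.12) ≈ 0.936. Adjusting to match 0.95 gives s ≈ 99.66.
So α = 0.073·99.66 ≈ 7.28, β = 0.927·99.66 ≈ 92.39.

α ≈ 7.28, β ≈ 92.39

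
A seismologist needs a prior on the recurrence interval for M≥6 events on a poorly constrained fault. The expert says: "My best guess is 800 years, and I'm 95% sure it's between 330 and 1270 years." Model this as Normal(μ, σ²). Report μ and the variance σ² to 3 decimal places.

μ = 800.000, σ² = 57504.196

A symmetric 95% interval runs μ ± z·σ with z = 1.96.
Half-width = 470, so σ = 470/1.96 = 239.8003 and σ² = 57504.196.
μ is the stated best guess, 800.000.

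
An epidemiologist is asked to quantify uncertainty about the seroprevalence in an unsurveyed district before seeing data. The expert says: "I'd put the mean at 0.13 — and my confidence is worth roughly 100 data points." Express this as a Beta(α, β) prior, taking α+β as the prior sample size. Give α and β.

α = 13, β = 87

Under the effective-sample-size interpretation, Beta(α, β) has prior mean α/(α+β) and prior sample size α+β.
So α+β = 100 and α/(α+β) = 0.13, giving α = 0.13·100 = 13 and β = 100 − 13 = 87.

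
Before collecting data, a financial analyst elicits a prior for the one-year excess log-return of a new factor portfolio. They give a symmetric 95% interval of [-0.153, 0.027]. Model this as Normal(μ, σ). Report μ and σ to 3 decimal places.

A symmetric 95% interval runs μ ± z·σ with z = 1.96.
Half-width = 0.09, so σ = 0.09/1.96 = 0.046.
μ is the interval midpoint, -0.063.

μ = -0.063, σ = 0.046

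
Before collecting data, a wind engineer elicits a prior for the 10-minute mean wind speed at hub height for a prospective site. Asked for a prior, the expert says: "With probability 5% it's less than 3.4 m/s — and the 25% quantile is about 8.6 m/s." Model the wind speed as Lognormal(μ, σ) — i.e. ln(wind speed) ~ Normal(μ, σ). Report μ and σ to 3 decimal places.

If T ~ Lognormal(μ,σ) then ln T ~ Normal(μ,σ), so the p-quantile of ln T is μ + z_p·σ.
ln(3.4) = 1.224 and ln(8.6) = 2.152; z_{0.05} = -1.645, z_{0.25} = -0.6745.
σ = (2.152 − 1.224)/(-0.6745 − (-1.645)) = 0.956.
μ = 1.224 − (-1.645)·0.956 = 2.797.

μ ≈ 2.797, σ ≈ 0.956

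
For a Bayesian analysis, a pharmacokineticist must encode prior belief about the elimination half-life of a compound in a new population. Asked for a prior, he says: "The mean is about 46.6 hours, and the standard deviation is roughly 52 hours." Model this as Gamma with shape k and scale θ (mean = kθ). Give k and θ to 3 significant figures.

For Gamma(k, scale θ): mean = kθ, variance = kθ², so CV = 1/√k.
CV = SD/mean = 52/46.6 = 1.116, hence k = 1/CV² = 0.803.
Then θ = mean/k = 46.6/0.803 = 58.

k ≈ 0.803, θ ≈ 58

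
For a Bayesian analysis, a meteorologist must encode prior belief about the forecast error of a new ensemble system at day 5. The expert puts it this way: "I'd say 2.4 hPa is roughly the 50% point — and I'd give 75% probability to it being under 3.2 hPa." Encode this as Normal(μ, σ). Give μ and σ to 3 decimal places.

For Normal(μ,σ), the p-quantile is μ + z_p·σ. Here z_{0.5} = 0, z_{0.75} = 0.6745.
So 2.4 = μ + 0σ and 3.2 = μ + 0.6745σ.
Subtracting: σ = (3.2 − 2.4)/(0.6745 − (0)) = 1.186.
Then μ = 2.4 − (0)·1.186 = 2.400.

μ = 2.400, σ = 1.186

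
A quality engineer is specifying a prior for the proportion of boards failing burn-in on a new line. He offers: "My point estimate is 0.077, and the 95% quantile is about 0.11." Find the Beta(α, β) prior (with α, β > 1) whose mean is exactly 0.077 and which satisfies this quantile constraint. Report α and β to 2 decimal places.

α ≈ 15.54, β ≈ 186.30

With mean 0.077 fixed, write α = 0.077s, β = 0.923s where s = α+β.
Need P(θ < 0.11) = 0.95 under Beta(0.077s, 0.923s). Normal approximation: (q−m)/√(m(1−m)/s) ≈ z_{0.95} = 1.64, so s ≈ 0.077·0.923·(1.64)²/(0.11−0.077)² = 176.6.
At s = 176.6: P(θ<0.11) ≈ 0.939. Adjusting to match 0.95 gives s ≈ 201.84.
So α = 0.077·201.84 ≈ 15.54, β = 0.923·201.84 ≈ 186.30.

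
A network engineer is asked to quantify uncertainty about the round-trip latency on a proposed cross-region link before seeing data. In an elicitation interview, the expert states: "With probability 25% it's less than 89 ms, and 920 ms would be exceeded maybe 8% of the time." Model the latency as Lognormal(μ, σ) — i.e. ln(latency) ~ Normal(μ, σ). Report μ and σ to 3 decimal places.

If T ~ Lognormal(μ,σ) then ln T ~ Normal(μ,σ), so the p-quantile of ln T is μ + z_p·σ.
ln(89) = 4.489 and ln(920) = 6.824; z_{0.25} = -0.6745, z_{0.92} = 1.405.
σ = (6.824 − 4.489)/(1.405 − (-0.6745)) = 1.123.
μ = 4.489 − (-0.6745)·1.123 = 5.246.

μ ≈ 5.246, σ ≈ 1.123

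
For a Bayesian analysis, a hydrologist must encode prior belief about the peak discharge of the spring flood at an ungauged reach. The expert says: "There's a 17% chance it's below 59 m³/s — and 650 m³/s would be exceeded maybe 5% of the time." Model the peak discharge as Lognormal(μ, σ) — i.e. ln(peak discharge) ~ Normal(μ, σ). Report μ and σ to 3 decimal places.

If T ~ Lognormal(μ,σ) then ln T ~ Normal(μ,σ), so the p-quantile of ln T is μ + z_p·σ.
ln(59) = 4.078 and ln(650) = 6.477; z_{0.17} = -0.9542, z_{0.95} = 1.645.
σ = (6.477 − 4.078)/(1.645 − (-0.9542)) = 0.923.
μ = 4.078 − (-0.9542)·0.923 = 4.958.

μ ≈ 4.958, σ ≈ 0.923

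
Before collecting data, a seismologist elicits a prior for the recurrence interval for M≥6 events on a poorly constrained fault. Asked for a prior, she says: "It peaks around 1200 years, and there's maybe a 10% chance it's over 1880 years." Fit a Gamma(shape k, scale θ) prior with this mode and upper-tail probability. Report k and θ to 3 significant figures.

Gamma(k,θ) with k>1 has mode (k−1)θ, so θ = 1200/(k−1).
Need P(X < 1880) = 0.9 with θ tied to k this way. Start at k = 2, θ = 1200: P(X<1880) ≈ 0.464.
Too low — raise k to concentrate. Iterating converges to k ≈ 10.3.
Then θ = 1200/(10.3−1) ≈ 129.

k ≈ 10.3, θ ≈ 129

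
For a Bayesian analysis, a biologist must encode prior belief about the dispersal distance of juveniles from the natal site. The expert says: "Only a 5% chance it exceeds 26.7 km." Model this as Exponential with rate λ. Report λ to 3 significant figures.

λ ≈ 0.112

P(T > 26.7) = e^(−λ·26.7) = 0.05, so λ = −ln(0.05)/26.7 = 0.112.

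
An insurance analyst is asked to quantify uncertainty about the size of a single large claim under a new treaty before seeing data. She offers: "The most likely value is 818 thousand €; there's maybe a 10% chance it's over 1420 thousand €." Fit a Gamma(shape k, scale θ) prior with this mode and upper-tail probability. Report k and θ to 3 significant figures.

Gamma(k,θ) with k>1 has mode (k−1)θ, so θ = 818/(k−1).
Need P(X < 1420) = 0.9 with θ tied to k this way. Start at k = 2, θ = 818: P(X<1420) ≈ 0.518.
Too low — raise k to concentrate. Iterating converges to k ≈ 7.24.
Then θ = 818/(7.24−1) ≈ 131.

k ≈ 7.24, θ ≈ 131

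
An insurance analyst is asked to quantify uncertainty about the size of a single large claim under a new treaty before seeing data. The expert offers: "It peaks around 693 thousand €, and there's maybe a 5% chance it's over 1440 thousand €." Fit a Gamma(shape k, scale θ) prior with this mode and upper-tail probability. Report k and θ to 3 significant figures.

Gamma(k,θ) with k>1 has mode (k−1)θ, so θ = 693/(k−1).
Need P(X < 1440) = 0.95 with θ tied to k this way. Start at k = 2, θ = 693: P(X<1440) ≈ 0.615.
Too low — raise k to concentrate. Iterating converges to k ≈ 6.17.
Then θ = 693/(6.17−1) ≈ 134.

k ≈ 6.17, θ ≈ 134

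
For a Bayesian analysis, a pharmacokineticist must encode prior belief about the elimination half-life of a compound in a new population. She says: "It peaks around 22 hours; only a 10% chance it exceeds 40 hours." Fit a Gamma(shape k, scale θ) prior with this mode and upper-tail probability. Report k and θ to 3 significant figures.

Gamma(k,θ) with k>1 has mode (k−1)θ, so θ = 22/(k−1).
Need P(X < 40) = 0.9 with θ tied to k this way. Start at k = 2, θ = 22: P(X<40) ≈ 0.543.
Too low — raise k to concentrate. Iterating converges to k ≈ 6.33.
Then θ = 22/(6.33−1) ≈ 4.13.

k ≈ 6.33, θ ≈ 4.13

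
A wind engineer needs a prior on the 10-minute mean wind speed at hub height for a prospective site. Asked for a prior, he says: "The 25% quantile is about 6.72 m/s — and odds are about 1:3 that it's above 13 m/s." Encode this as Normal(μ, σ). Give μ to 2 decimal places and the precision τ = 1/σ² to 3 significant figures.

μ = 9.86, τ = 0.0461

The p-quantile of Normal(μ,σ) is μ + z_p·σ, with z_{0.25} = -0.6745 and z_{0.75} = 0.6745.
Eliminate σ: μ = (z₂·x₁ − z₁·x₂)/(z₂ − z₁) = (0.6745·6.72 − (-0.6745)·13)/1.349 = 9.86.
Then σ = (x₂ − x₁)/(z₂ − z₁) = (13 − 6.72)/1.349 = 4.66.
Precision τ = 1/σ² = 1/4.655² = 0.0461.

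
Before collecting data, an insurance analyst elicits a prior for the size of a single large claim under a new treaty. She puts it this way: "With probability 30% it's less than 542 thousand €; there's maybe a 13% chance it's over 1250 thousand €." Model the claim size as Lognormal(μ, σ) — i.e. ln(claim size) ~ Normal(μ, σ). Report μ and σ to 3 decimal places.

If T ~ Lognormal(μ,σ) then ln T ~ Normal(μ,σ), so the p-quantile of ln T is μ + z_p·σ.
ln(542) = 6.295 and ln(1250) = 7.131; z_{0.3} = -0.5244, z_{0.87} = 1.126.
σ = (7.131 − 6.295)/(1.126 − (-0.5244)) = 0.506.
μ = 6.295 − (-0.5244)·0.506 = 6.561.

μ ≈ 6.561, σ ≈ 0.506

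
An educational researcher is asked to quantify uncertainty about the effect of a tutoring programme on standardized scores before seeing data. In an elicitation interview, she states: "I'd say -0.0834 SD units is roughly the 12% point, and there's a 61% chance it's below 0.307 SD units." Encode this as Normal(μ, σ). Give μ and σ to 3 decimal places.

μ = 0.232, σ = 0.268

For Normal(μ,σ), the p-quantile is μ + z_p·σ. Here z_{0.12} = -1.175, z_{0.61} = 0.2793.
So -0.0834 = μ − 1.175σ and 0.307 = μ + 0.2793σ.
Subtracting: σ = (0.307 − -0.0834)/(0.2793 − (-1.175)) = 0.268.
Then μ = -0.0834 − (-1.175)·0.268 = 0.232.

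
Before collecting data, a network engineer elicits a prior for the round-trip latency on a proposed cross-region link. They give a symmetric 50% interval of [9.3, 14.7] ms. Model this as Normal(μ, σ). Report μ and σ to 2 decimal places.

μ = 12.00, σ = 4.00

A symmetric 50% interval runs μ ± z·σ with z = 0.6745.
Half-width = 2.7, so σ = 2.7/0.6745 = 4.00.
μ is the interval midpoint, 12.00.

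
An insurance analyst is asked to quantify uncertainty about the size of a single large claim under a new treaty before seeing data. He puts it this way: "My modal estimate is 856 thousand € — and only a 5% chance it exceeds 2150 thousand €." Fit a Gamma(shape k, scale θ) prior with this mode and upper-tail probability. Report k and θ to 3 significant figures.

Gamma(k,θ) with k>1 has mode (k−1)θ, so θ = 856/(k−1).
Need P(X < 2150) = 0.95 with θ tied to k this way. Start at k = 2, θ = 856: P(X<2150) ≈ 0.715.
Too low — raise k to concentrate. Iterating converges to k ≈ 4.2.
Then θ = 856/(4.2−1) ≈ 267.

k ≈ 4.2, θ ≈ 267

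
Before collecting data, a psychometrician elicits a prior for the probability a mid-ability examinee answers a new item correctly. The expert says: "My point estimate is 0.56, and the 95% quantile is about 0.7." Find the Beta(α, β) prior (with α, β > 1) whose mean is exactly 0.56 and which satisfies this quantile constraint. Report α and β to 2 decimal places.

With mean 0.56 fixed, write α = 0.56s, β = 0.44s where s = α+β.
Need P(θ < 0.7) = 0.95 under Beta(0.56s, 0.44s). Normal approximation: (q−m)/√(m(1−m)/s) ≈ z_{0.95} = 1.64, so s ≈ 0.56·0.44·(1.64)²/(0.7−0.56)² = 34.0.
At s = 34.0: P(θ<0.7) ≈ 0.955. Adjusting to match 0.95 gives s ≈ 32.09.
So α = 0.56·32.09 ≈ 17.97, β = 0.44·32.09 ≈ 14.12.

α ≈ 17.97, β ≈ 14.12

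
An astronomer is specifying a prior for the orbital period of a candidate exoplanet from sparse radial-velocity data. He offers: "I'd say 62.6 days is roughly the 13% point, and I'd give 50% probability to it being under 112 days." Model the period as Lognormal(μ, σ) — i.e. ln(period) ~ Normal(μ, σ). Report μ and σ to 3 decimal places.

μ ≈ 4.718, σ ≈ 0.516

If T ~ Lognormal(μ,σ) then ln T ~ Normal(μ,σ), so the p-quantile of ln T is μ + z_p·σ.
ln(62.6) = 4.137 and ln(112) = 4.718; z_{0.13} = -1.126, z_{0.5} = 0.
σ = (4.718 − 4.137)/(0 − (-1.126)) = 0.516.
μ = 4.137 − (-1.126)·0.516 = 4.718.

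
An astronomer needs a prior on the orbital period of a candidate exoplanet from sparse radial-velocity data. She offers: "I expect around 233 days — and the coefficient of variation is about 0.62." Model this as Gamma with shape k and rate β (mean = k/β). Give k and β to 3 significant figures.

k ≈ 2.6, β ≈ 0.0112

For Gamma(k, rate β): mean = k/β, variance = k/β², so CV = 1/√k.
CV = 0.62, hence k = 1/CV² = 2.6.
Then β = k/mean = 2.6/233 = 0.0112.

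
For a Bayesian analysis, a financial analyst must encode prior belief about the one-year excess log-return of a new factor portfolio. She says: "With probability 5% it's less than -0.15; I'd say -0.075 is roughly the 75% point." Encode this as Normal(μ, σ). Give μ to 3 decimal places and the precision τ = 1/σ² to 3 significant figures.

μ = -0.097, τ = 956

For Normal(μ,σ), the p-quantile is μ + z_p·σ. Here z_{0.05} = -1.645, z_{0.75} = 0.6745.
So -0.15 = μ − 1.645σ and -0.075 = μ + 0.6745σ.
Subtracting: σ = (-0.075 − -0.15)/(0.6745 − (-1.645)) = 0.032.
Then μ = -0.15 − (-1.645)·0.032 = -0.097.
Precision τ = 1/σ² = 1/0.03234² = 956.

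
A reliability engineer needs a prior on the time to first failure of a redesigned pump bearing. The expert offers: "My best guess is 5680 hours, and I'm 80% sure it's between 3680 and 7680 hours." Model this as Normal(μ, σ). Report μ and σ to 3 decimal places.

A symmetric 80% interval runs μ ± z·σ with z = 1.282.
Half-width = 2000, so σ = 2000/1.282 = 1560.608.
μ is the stated best guess, 5680.000.

μ = 5680.000, σ = 1560.608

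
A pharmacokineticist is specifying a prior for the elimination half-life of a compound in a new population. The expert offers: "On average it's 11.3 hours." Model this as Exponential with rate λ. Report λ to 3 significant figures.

Exponential mean = 1/λ, so λ = 1/11.3 = 0.0885.

λ ≈ 0.0885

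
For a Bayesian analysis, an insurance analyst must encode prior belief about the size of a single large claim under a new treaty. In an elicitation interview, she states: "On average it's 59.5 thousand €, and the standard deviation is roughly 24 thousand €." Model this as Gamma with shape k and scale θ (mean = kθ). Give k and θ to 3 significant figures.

For Gamma(k, scale θ): mean = kθ, variance = kθ², so CV = 1/√k.
CV = SD/mean = 24/59.5 = 0.4034, hence k = 1/CV² = 6.15.
Then θ = mean/k = 59.5/6.15 = 9.68.

k ≈ 6.15, θ ≈ 9.68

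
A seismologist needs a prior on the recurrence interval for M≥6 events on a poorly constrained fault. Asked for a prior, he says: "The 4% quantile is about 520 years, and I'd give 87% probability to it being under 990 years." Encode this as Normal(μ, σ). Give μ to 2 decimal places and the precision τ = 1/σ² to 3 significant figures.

For Normal(μ,σ), the p-quantile is μ + z_p·σ. Here z_{0.04} = -1.751, z_{0.87} = 1.126.
So 520 = μ − 1.751σ and 990 = μ + 1.126σ.
Subtracting: σ = (990 − 520)/(1.126 − (-1.751)) = 163.36.
Then μ = 520 − (-1.751)·163.36 = 805.99.
Precision τ = 1/σ² = 1/163.4² = 3.75e-05.

μ = 805.99, τ = 3.75e-05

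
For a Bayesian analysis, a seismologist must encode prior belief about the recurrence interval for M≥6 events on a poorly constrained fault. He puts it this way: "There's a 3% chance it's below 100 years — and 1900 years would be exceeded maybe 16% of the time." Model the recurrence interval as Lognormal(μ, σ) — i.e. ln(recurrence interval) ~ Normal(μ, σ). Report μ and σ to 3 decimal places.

If T ~ Lognormal(μ,σ) then ln T ~ Normal(μ,σ), so the p-quantile of ln T is μ + z_p·σ.
ln(100) = 4.605 and ln(1900) = 7.55; z_{0.03} = -1.881, z_{0.84} = 0.9945.
σ = (7.55 − 4.605)/(0.9945 − (-1.881)) = 1.024.
μ = 4.605 − (-1.881)·1.024 = 6.531.

μ ≈ 6.531, σ ≈ 1.024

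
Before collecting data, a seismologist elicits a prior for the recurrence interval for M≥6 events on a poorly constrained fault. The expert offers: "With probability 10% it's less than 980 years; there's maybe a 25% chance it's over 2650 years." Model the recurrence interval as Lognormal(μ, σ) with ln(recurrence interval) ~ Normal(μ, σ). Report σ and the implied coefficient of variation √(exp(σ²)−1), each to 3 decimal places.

σ ≈ 0.509, CV ≈ 0.543

If T ~ Lognormal(μ,σ) then ln T ~ Normal(μ,σ), so the p-quantile of ln T is μ + z_p·σ.
ln(980) = 6.888 and ln(2650) = 7.882; z_{0.1} = -1.282, z_{0.75} = 0.6745.
σ = (7.882 − 6.888)/(0.6745 − (-1.282)) = 0.509.
μ = 6.888 − (-1.282)·0.509 = 7.539.
CV = √(exp(σ²)−1) = √(exp(0.2586)−1) = 0.543.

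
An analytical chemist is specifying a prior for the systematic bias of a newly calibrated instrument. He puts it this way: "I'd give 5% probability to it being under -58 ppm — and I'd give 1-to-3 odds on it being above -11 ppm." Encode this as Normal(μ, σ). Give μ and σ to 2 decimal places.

μ = -24.67, σ = 20.26

The p-quantile of Normal(μ,σ) is μ + z_p·σ, with z_{0.05} = -1.645 and z_{0.75} = 0.6745.
Eliminate σ: μ = (z₂·x₁ − z₁·x₂)/(z₂ − z₁) = (0.6745·-58 − (-1.645)·-11)/2.319 = -24.67.
Then σ = (x₂ − x₁)/(z₂ − z₁) = (-11 − -58)/2.319 = 20.26.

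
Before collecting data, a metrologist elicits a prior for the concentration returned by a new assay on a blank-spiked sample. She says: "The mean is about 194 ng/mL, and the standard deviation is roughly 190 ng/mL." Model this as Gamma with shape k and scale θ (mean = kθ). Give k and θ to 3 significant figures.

For Gamma(k, scale θ): mean = kθ, variance = kθ², so CV = 1/√k.
CV = SD/mean = 190/194 = 0.9794, hence k = 1/CV² = 1.04.
Then θ = mean/k = 194/1.04 = 186.

k ≈ 1.04, θ ≈ 186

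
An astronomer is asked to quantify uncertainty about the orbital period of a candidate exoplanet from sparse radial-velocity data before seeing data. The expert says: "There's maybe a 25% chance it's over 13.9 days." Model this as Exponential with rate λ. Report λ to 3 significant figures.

P(T > 13.9) = e^(−λ·13.9) = 0.25, so λ = −ln(0.25)/13.9 = 0.0997.

λ ≈ 0.0997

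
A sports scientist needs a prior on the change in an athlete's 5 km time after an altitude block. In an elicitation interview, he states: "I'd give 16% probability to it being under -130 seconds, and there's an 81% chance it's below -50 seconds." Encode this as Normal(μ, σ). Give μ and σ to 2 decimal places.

μ = -87.51, σ = 42.73

For Normal(μ,σ), the p-quantile is μ + z_p·σ. Here z_{0.16} = -0.9945, z_{0.81} = 0.8779.
So -130 = μ − 0.9945σ and -50 = μ + 0.8779σ.
Subtracting: σ = (-50 − -130)/(0.8779 − (-0.9945)) = 42.73.
Then μ = -130 − (-0.9945)·42.73 = -87.51.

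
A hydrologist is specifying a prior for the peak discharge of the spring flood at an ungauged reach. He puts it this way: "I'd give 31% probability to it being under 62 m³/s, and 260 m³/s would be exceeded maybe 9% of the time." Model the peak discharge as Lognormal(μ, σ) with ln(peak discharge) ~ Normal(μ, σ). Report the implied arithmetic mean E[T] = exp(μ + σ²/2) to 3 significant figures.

If T ~ Lognormal(μ,σ) then ln T ~ Normal(μ,σ), so the p-quantile of ln T is μ + z_p·σ.
ln(62) = 4.127 and ln(260) = 5.561; z_{0.31} = -0.4959, z_{0.91} = 1.341.
σ = (5.561 − 4.127)/(1.341 − (-0.4959)) = 0.781.
μ = 4.127 − (-0.4959)·0.781 = 4.514.
E[T] = exp(μ + σ²/2) = exp(4.514 + 0.3046) = 124 m³/s.

E[T] ≈ 124 m³/s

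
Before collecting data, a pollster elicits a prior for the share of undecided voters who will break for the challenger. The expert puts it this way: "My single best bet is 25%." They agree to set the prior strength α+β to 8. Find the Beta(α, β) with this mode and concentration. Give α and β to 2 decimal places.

α = 2.50, β = 5.50

For α,β > 1 the Beta mode is (α−1)/(α+β−2). With α+β = 8, the mode is (α−1)/6.
Set (α−1)/6 = 0.25 → α = 1 + 0.25·6 = 2.50.
β = 8 − α = 5.50.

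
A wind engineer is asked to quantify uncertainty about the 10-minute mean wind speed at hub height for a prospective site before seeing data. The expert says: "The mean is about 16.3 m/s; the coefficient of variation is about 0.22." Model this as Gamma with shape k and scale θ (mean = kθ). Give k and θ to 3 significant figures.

k ≈ 20.7, θ ≈ 0.789

For Gamma(k, scale θ): mean = kθ, variance = kθ², so CV = 1/√k.
CV = 0.22, hence k = 1/CV² = 20.7.
Then θ = mean/k = 16.3/20.7 = 0.789.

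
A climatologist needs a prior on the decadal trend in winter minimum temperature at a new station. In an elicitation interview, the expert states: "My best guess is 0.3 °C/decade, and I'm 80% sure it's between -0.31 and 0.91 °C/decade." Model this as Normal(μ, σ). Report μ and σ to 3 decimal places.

μ = 0.300, σ = 0.476

A symmetric 80% interval runs μ ± z·σ with z = 1.282.
Half-width = 0.61, so σ = 0.61/1.282 = 0.476.
μ is the stated best guess, 0.300.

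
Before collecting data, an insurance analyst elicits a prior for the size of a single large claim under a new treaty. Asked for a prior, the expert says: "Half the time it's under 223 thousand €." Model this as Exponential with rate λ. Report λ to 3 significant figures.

λ ≈ 0.00311

Exponential median = ln 2 / λ, so λ = ln 2 / 223.0 = 0.00311.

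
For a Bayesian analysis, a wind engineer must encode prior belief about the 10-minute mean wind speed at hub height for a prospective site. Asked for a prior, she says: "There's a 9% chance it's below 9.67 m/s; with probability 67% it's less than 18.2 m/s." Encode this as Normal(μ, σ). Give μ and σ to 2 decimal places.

The p-quantile of Normal(μ,σ) is μ + z_p·σ, with z_{0.09} = -1.341 and z_{0.67} = 0.4399.
Eliminate σ: μ = (z₂·x₁ − z₁·x₂)/(z₂ − z₁) = (0.4399·9.67 − (-1.341)·18.2)/1.781 = 16.09.
Then σ = (x₂ − x₁)/(z₂ − z₁) = (18.2 − 9.67)/1.781 = 4.79.

μ = 16.09, σ = 4.79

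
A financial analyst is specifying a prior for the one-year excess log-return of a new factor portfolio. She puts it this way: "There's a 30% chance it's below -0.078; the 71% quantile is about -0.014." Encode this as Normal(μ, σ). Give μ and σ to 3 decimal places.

For Normal(μ,σ), the p-quantile is μ + z_p·σ. Here z_{0.3} = -0.5244, z_{0.71} = 0.5534.
So -0.078 = μ − 0.5244σ and -0.014 = μ + 0.5534σ.
Subtracting: σ = (-0.014 − -0.078)/(0.5534 − (-0.5244)) = 0.059.
Then μ = -0.078 − (-0.5244)·0.059 = -0.047.

μ = -0.047, σ = 0.059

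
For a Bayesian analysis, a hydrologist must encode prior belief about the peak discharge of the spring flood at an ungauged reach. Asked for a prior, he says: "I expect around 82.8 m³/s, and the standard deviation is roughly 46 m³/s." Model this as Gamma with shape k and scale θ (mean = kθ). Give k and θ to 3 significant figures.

k ≈ 3.24, θ ≈ 25.6

For Gamma(k, scale θ): mean = kθ, variance = kθ², so CV = 1/√k.
CV = SD/mean = 46/82.8 = 0.5556, hence k = 1/CV² = 3.24.
Then θ = mean/k = 82.8/3.24 = 25.6.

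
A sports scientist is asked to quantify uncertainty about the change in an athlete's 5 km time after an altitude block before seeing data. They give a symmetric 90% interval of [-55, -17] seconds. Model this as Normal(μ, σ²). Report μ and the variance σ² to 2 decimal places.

μ = -36.00, σ² = 133.43

A symmetric 90% interval runs μ ± z·σ with z = 1.645.
Half-width = 19, so σ = 19/1.645 = 11.551 and σ² = 133.43.
μ is the interval midpoint, -36.00.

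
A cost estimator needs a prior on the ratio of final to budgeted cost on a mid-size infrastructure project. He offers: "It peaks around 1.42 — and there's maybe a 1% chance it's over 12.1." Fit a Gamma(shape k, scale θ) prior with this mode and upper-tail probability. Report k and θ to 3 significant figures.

k ≈ 1.72, θ ≈ 1.98

Gamma(k,θ) with k>1 has mode (k−1)θ, so θ = 1.42/(k−1).
Need P(X < 12.1) = 0.99 with θ tied to k this way. Start at k = 2, θ = 1.42: P(X<12.1) ≈ 0.998.
Too high — lower k to spread out. Iterating converges to k ≈ 1.72.
Then θ = 1.42/(1.72−1) ≈ 1.98.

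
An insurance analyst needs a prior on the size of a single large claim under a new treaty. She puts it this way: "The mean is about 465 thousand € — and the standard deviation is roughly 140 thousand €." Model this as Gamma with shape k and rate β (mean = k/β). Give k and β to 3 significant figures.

k ≈ 11, β ≈ 0.0237

For Gamma(k, rate β): mean = k/β, variance = k/β², so CV = 1/√k.
CV = SD/mean = 140/465 = 0.3011, hence k = 1/CV² = 11.
Then β = k/mean = 11/465 = 0.0237.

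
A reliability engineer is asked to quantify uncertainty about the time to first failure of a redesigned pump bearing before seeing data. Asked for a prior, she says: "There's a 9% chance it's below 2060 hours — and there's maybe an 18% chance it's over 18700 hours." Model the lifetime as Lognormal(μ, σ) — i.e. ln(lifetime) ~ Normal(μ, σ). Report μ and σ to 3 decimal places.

If T ~ Lognormal(μ,σ) then ln T ~ Normal(μ,σ), so the p-quantile of ln T is μ + z_p·σ.
ln(2060) = 7.63 and ln(18700) = 9.836; z_{0.09} = -1.341, z_{0.82} = 0.9154.
σ = (9.836 − 7.63)/(0.9154 − (-1.341)) = 0.978.
μ = 7.63 − (-1.341)·0.978 = 8.941.

μ ≈ 8.941, σ ≈ 0.978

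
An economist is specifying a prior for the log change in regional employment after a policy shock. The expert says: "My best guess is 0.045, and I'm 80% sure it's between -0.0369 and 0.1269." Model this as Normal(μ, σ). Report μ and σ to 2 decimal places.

A symmetric 80% interval runs μ ± z·σ with z = 1.282.
Half-width = 0.0819, so σ = 0.0819/1.282 = 0.06.
μ is the stated best guess, 0.04.

μ = 0.04, σ = 0.06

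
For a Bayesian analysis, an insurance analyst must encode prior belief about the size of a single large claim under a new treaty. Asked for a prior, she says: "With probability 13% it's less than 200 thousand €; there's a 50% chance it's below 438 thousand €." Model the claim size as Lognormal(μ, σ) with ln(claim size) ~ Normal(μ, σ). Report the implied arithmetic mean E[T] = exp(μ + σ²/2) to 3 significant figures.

E[T] ≈ 558 thousand €

If T ~ Lognormal(μ,σ) then ln T ~ Normal(μ,σ), so the p-quantile of ln T is μ + z_p·σ.
ln(200) = 5.298 and ln(438) = 6.082; z_{0.13} = -1.126, z_{0.5} = 0.
σ = (6.082 − 5.298)/(0 − (-1.126)) = 0.696.
μ = 5.298 − (-1.126)·0.696 = 6.082.
E[T] = exp(μ + σ²/2) = exp(6.082 + 0.2422) = 558 thousand €.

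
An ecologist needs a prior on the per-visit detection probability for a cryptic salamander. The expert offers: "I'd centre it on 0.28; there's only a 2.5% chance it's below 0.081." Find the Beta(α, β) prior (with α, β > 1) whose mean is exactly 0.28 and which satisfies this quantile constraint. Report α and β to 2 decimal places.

With mean 0.28 fixed, write α = 0.28s, β = 0.72s where s = α+β.
Need P(θ < 0.081) = 0.025 under Beta(0.28s, 0.72s). Normal approximation: (q−m)/√(m(1−m)/s) ≈ z_{0.025} = -1.96, so s ≈ 0.28·0.72·(-1.96)²/(0.081−0.28)² = 19.6.
At s = 19.6: P(θ<0.081) ≈ 0.007. Adjusting to match 0.025 gives s ≈ 12.77.
So α = 0.28·12.77 ≈ 3.57, β = 0.72·12.77 ≈ 9.19.

α ≈ 3.57, β ≈ 9.19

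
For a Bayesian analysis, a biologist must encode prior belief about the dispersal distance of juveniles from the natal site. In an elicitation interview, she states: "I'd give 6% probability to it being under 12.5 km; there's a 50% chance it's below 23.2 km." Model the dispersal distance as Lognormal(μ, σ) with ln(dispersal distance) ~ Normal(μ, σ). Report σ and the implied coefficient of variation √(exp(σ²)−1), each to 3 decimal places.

σ ≈ 0.398, CV ≈ 0.414

If T ~ Lognormal(μ,σ) then ln T ~ Normal(μ,σ), so the p-quantile of ln T is μ + z_p·σ.
ln(12.5) = 2.526 and ln(23.2) = 3.144; z_{0.06} = -1.555, z_{0.5} = 0.
σ = (3.144 − 2.526)/(0 − (-1.555)) = 0.398.
μ = 2.526 − (-1.555)·0.398 = 3.144.
CV = √(exp(σ²)−1) = √(exp(0.1582)−1) = 0.414.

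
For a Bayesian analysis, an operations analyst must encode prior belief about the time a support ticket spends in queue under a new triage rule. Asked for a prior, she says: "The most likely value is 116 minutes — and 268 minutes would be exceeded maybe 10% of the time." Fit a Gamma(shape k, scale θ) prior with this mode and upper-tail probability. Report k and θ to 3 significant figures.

Gamma(k,θ) with k>1 has mode (k−1)θ, so θ = 116/(k−1).
Need P(X < 268) = 0.9 with θ tied to k this way. Start at k = 2, θ = 116: P(X<268) ≈ 0.672.
Too low — raise k to concentrate. Iterating converges to k ≈ 3.74.
Then θ = 116/(3.74−1) ≈ 42.3.

k ≈ 3.74, θ ≈ 42.3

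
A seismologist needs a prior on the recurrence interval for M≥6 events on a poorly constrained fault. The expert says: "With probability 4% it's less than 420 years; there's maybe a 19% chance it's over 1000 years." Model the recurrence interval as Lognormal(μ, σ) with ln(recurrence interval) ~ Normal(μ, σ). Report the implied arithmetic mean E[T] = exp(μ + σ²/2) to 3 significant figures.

E[T] ≈ 790 years

If T ~ Lognormal(μ,σ) then ln T ~ Normal(μ,σ), so the p-quantile of ln T is μ + z_p·σ.
ln(420) = 6.04 and ln(1000) = 6.908; z_{0.04} = -1.751, z_{0.81} = 0.8779.
σ = (6.908 − 6.04)/(0.8779 − (-1.751)) = 0.330.
μ = 6.04 − (-1.751)·0.330 = 6.618.
E[T] = exp(μ + σ²/2) = exp(6.618 + 0.0545) = 790 years.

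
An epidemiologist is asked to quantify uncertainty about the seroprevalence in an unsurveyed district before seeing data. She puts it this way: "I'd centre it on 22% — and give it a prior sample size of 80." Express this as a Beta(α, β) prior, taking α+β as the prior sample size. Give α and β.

α = 17.6, β = 62.4

Under the effective-sample-size interpretation, Beta(α, β) has prior mean α/(α+β) and prior sample size α+β.
So α+β = 80 and α/(α+β) = 0.22, giving α = 0.22·80 = 17.6 and β = 80 − 17.6 = 62.4.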